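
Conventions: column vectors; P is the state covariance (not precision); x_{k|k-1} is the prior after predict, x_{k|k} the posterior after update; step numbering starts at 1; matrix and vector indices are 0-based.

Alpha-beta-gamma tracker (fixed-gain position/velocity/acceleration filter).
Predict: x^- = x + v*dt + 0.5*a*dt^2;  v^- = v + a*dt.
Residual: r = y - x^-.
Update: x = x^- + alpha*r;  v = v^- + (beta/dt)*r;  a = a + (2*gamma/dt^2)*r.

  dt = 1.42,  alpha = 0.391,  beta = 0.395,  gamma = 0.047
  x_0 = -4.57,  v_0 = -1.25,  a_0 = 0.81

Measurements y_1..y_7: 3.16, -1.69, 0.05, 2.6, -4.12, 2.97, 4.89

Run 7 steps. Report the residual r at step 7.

step 1: x_pred=-5.5284  r=8.6884  x^+=-2.1312  v^+=2.3170  a^+=1.2150
step 2: x_pred=2.3840  r=-4.0740  x^+=0.7910  v^+=2.9091  a^+=1.0251
step 3: x_pred=5.9555  r=-5.9055  x^+=3.6465  v^+=2.7221  a^+=0.7498
step 4: x_pred=8.2677  r=-5.6677  x^+=6.0516  v^+=2.2102  a^+=0.4856
step 5: x_pred=9.6797  r=-13.7997  x^+=4.2840  v^+=-0.9389  a^+=-0.1577
step 6: x_pred=2.7917  r=0.1783  x^+=2.8614  v^+=-1.1133  a^+=-0.1494
step 7: x_pred=1.1299  r=3.7601  x^+=2.6001  v^+=-0.2795  a^+=0.0259

resid = 3.7601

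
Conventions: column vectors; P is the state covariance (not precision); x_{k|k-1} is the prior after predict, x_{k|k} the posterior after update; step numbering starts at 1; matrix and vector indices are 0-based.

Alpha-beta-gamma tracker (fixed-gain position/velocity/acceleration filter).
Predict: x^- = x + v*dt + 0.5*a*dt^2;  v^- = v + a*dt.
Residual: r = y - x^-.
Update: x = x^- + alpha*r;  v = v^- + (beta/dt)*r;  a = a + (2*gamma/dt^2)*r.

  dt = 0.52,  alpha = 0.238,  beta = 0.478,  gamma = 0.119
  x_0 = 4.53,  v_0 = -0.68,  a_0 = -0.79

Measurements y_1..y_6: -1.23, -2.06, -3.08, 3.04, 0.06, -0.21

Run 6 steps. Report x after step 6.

step 1: x_pred=4.0696  r=-5.2996  x^+=2.8083  v^+=-5.9623  a^+=-5.4546
step 2: x_pred=-1.0296  r=-1.0304  x^+=-1.2748  v^+=-9.7459  a^+=-6.3615
step 3: x_pred=-7.2028  r=4.1228  x^+=-6.2216  v^+=-9.2641  a^+=-2.7327
step 4: x_pred=-11.4084  r=14.4484  x^+=-7.9697  v^+=2.5962  a^+=9.9844
step 5: x_pred=-5.2697  r=5.3297  x^+=-4.0012  v^+=12.6874  a^+=14.6755
step 6: x_pred=4.5803  r=-4.7903  x^+=3.4402  v^+=15.9152  a^+=10.4592

x_post = 3.4402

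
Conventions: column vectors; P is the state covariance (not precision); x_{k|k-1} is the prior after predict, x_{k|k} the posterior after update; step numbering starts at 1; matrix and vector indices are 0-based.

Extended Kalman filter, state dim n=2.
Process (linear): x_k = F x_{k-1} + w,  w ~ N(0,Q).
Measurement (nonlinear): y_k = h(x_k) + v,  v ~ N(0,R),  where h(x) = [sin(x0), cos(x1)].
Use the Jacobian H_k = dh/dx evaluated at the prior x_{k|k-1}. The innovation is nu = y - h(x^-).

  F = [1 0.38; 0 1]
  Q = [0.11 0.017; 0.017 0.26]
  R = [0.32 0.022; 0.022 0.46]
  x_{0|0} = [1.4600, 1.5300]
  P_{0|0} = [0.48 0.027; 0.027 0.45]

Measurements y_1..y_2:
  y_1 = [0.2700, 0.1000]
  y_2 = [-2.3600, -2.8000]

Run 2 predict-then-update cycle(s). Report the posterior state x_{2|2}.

step 1: x^-=[2.0414, 1.5300]  P^-=[0.6755 0.2150; 0.2150 0.7100]  H_jac=[-0.4534 0.0000; 0.0000 -0.9992]  S=[0.4589 0.1194; 0.1194 1.1688]  K=[-0.6366 -0.1188; -0.0560 -0.6012]  nu=[-0.6213, 0.0592]  x^+=[2.4299, 1.5292]  P^+=[0.4550 0.0687; 0.0687 0.2780]
step 2: x^-=[3.0110, 1.5292]  P^-=[0.6574 0.1913; 0.1913 0.5380]  H_jac=[-0.9915 0.0000; 0.0000 -0.9991]  S=[0.9662 0.2115; 0.2115 0.9971]  K=[-0.6634 -0.0510; -0.0821 -0.5217]  nu=[-2.4903, -2.8416]  x^+=[4.8079, 3.2162]  P^+=[0.2152 0.0381; 0.0381 0.2420]

x_post = [4.8079, 3.2162]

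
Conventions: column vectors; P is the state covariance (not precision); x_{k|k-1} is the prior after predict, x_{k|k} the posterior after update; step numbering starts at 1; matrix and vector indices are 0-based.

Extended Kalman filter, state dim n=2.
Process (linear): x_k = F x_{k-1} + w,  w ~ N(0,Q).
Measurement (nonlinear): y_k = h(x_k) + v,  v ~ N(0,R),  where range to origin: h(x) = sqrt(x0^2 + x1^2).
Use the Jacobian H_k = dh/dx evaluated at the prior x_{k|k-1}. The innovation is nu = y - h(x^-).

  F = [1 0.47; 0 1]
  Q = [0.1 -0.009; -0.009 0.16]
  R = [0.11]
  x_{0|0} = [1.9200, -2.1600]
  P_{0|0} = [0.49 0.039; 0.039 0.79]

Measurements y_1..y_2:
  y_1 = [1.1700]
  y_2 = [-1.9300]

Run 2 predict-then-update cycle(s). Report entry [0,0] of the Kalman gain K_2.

step 1: x^-=[0.9048, -2.1600]  P^-=[0.8012 0.4013; 0.4013 0.9500]  H_jac=[0.3864 -0.9223]  S=[0.7518]  K=[-0.0806; -0.9593]  nu=[-1.1719]  x^+=[0.9993, -1.0358]  P^+=[0.7963 0.3432; 0.3432 0.2582]
step 2: x^-=[0.5124, -1.0358]  P^-=[1.2759 0.4555; 0.4555 0.4182]  H_jac=[0.4434 -0.8963]  S=[0.3347]  K=[0.4704; -0.5163]  nu=[-3.0856]  x^+=[-0.9391, 0.5574]  P^+=[1.2018 0.5368; 0.5368 0.3289]

K[0,0] = 0.4704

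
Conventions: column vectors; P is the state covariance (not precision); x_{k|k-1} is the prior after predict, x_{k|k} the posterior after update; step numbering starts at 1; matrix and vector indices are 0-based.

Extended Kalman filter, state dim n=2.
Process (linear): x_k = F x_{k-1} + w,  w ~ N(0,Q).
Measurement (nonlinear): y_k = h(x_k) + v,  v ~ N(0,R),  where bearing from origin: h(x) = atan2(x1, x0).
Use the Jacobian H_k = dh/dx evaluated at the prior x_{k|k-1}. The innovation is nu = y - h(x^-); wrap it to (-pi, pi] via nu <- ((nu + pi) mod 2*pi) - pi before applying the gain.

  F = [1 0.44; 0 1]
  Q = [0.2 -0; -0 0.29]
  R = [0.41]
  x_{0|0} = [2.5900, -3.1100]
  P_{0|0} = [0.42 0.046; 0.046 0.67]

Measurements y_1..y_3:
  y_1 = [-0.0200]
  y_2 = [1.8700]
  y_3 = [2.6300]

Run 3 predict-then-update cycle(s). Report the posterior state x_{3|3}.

step 1: x^-=[1.2216, -3.1100]  P^-=[0.7902 0.3408; 0.3408 0.9600]  H_jac=[0.2786 0.1094]  S=[0.5036]  K=[0.5112; 0.3971]  nu=[1.1765]  x^+=[1.8230, -2.6428]  P^+=[0.6586 0.2386; 0.2386 0.8806]
step 2: x^-=[0.6601, -2.6428]  P^-=[1.2391 0.6260; 0.6260 1.1706]  H_jac=[0.3562 0.0890]  S=[0.6161]  K=[0.8067; 0.5309]  nu=[-3.0872]  x^+=[-1.8302, -4.2819]  P^+=[0.8381 0.3622; 0.3622 0.9969]
step 3: x^-=[-3.7142, -4.2819]  P^-=[1.5498 0.8008; 0.8008 1.2869]  H_jac=[0.1333 -0.1156]  S=[0.4300]  K=[0.2650; -0.0978]  nu=[-1.3679]  x^+=[-4.0767, -4.1481]  P^+=[1.5196 0.8120; 0.8120 1.2828]

x_post = [-4.0767, -4.1481]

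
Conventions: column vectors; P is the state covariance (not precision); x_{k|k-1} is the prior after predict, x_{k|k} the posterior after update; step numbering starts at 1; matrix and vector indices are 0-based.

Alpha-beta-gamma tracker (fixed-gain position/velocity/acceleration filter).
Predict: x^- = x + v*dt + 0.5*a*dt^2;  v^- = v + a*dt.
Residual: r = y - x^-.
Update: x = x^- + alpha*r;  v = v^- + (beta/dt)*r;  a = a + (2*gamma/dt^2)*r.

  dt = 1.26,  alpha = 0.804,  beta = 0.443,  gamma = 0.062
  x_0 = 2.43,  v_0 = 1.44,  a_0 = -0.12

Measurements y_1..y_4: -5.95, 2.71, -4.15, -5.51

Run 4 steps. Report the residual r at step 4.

resid = 0.1977

step 1: x_pred=4.1491  r=-10.0991  x^+=-3.9706  v^+=-2.2619  a^+=-0.9088
step 2: x_pred=-7.5420  r=10.2520  x^+=0.7006  v^+=0.1975  a^+=-0.1081
step 3: x_pred=0.8636  r=-5.0136  x^+=-3.1673  v^+=-1.7014  a^+=-0.4997
step 4: x_pred=-5.7077  r=0.1977  x^+=-5.5488  v^+=-2.2615  a^+=-0.4842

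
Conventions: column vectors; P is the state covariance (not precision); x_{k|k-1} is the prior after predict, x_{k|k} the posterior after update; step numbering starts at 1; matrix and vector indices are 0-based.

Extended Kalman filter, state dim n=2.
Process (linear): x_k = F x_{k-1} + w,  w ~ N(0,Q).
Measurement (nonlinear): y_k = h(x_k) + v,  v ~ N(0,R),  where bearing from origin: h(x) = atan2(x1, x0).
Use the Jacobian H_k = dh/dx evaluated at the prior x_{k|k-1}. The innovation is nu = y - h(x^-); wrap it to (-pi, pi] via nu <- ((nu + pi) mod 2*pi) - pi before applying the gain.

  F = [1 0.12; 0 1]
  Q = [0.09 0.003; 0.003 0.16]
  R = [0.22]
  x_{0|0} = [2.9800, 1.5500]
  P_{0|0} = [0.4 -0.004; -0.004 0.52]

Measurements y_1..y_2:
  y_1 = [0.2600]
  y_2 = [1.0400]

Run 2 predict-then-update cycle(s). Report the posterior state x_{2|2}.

step 1: x^-=[3.1660, 1.5500]  P^-=[0.4965 0.0614; 0.0614 0.6800]  H_jac=[-0.1247 0.2548]  S=[0.2680]  K=[-0.1728; 0.6180]  nu=[-0.1953]  x^+=[3.1997, 1.4293]  P^+=[0.4885 0.0900; 0.0900 0.5777]
step 2: x^-=[3.3713, 1.4293]  P^-=[0.6085 0.1623; 0.1623 0.7377]  H_jac=[-0.1066 0.2514]  S=[0.2648]  K=[-0.0908; 0.6350]  nu=[0.6390]  x^+=[3.3132, 1.8351]  P^+=[0.6063 0.1776; 0.1776 0.6309]

x_post = [3.3132, 1.8351]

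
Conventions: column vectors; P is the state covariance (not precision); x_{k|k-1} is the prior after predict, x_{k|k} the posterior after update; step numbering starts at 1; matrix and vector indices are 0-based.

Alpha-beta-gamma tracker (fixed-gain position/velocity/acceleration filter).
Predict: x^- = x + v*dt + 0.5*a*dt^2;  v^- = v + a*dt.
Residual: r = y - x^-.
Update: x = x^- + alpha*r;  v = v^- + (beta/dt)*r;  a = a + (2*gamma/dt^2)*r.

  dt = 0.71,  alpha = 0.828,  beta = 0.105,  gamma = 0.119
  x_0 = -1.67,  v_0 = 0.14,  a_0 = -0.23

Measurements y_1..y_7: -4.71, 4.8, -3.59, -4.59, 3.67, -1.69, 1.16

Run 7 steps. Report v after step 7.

step 1: x_pred=-1.6286  r=-3.0814  x^+=-4.1800  v^+=-0.4790  a^+=-1.6848
step 2: x_pred=-4.9447  r=9.7447  x^+=3.1239  v^+=-0.2341  a^+=2.9159
step 3: x_pred=3.6926  r=-7.2826  x^+=-2.3374  v^+=0.7592  a^+=-0.5224
step 4: x_pred=-1.9300  r=-2.6600  x^+=-4.1325  v^+=-0.0051  a^+=-1.7783
step 5: x_pred=-4.5843  r=8.2543  x^+=2.2503  v^+=-0.0469  a^+=2.1188
step 6: x_pred=2.7510  r=-4.4410  x^+=-0.9262  v^+=0.8007  a^+=0.0221
step 7: x_pred=-0.3521  r=1.5121  x^+=0.8999  v^+=1.0400  a^+=0.7360

v_post = 1.0400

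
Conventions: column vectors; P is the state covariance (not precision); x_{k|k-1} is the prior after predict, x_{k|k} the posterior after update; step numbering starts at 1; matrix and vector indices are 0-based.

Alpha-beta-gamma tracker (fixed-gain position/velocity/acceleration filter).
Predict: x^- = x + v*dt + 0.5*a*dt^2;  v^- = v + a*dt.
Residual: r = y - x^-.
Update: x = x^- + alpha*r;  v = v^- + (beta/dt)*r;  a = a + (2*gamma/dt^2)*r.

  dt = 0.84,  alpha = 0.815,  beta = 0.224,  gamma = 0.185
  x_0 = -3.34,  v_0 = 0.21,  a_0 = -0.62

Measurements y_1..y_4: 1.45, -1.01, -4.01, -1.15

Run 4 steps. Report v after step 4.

v_post = -0.7755

step 1: x_pred=-3.3823  r=4.8323  x^+=0.5560  v^+=0.9778  a^+=1.9140
step 2: x_pred=2.0526  r=-3.0626  x^+=-0.4434  v^+=1.7688  a^+=0.3080
step 3: x_pred=1.1511  r=-5.1611  x^+=-3.0552  v^+=0.6513  a^+=-2.3984
step 4: x_pred=-3.3543  r=2.2043  x^+=-1.5578  v^+=-0.7755  a^+=-1.2425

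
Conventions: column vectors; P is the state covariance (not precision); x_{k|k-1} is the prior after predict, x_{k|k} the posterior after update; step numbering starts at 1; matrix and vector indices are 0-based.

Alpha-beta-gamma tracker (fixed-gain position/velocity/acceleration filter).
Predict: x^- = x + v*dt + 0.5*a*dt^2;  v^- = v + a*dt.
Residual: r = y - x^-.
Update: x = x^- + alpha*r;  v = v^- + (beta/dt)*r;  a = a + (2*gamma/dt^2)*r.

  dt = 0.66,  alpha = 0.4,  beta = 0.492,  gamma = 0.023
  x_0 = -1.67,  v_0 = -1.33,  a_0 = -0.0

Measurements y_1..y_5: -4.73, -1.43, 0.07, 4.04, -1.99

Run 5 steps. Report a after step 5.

step 1: x_pred=-2.5478  r=-2.1822  x^+=-3.4207  v^+=-2.9567  a^+=-0.2304
step 2: x_pred=-5.4223  r=3.9923  x^+=-3.8254  v^+=-0.1327  a^+=0.1912
step 3: x_pred=-3.8714  r=3.9414  x^+=-2.2948  v^+=2.9315  a^+=0.6074
step 4: x_pred=-0.2277  r=4.2677  x^+=1.4794  v^+=6.5138  a^+=1.0580
step 5: x_pred=6.0089  r=-7.9989  x^+=2.8093  v^+=1.2493  a^+=0.2133

a_post = 0.2133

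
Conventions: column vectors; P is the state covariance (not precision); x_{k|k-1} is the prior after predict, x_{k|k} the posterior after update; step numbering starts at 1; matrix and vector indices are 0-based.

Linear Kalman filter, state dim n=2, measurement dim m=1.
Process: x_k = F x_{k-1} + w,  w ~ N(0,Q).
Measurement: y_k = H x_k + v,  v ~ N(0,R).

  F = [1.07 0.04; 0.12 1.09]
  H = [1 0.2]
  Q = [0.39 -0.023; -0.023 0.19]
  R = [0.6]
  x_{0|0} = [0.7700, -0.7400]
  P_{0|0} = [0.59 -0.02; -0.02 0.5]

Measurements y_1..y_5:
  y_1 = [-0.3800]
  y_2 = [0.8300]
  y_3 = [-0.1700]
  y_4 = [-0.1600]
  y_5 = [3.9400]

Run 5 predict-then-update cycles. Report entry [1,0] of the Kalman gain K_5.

K[1,0] = 0.1704

step 1: x^-=[0.7943, -0.7142]  P^-=[1.0646 0.0511; 0.0511 0.7873]  S=[1.7165]  K=[0.6262; 0.1215]  nu=[-1.0315]  x^+=[0.1484, -0.8395]  P^+=[0.3916 -0.0795; -0.0795 0.7620]
step 2: x^-=[0.1253, -0.8973]  P^-=[0.8327 -0.0326; -0.0326 1.0801]  S=[1.4629]  K=[0.5648; 0.1254]  nu=[0.8842]  x^+=[0.6246, -0.7864]  P^+=[0.3661 -0.1362; -0.1362 1.0571]
step 3: x^-=[0.6369, -0.7822]  P^-=[0.7992 -0.0894; -0.0894 1.4156]  S=[1.4201]  K=[0.5502; 0.1364]  nu=[-0.6505]  x^+=[0.2790, -0.8710]  P^+=[0.3693 -0.1960; -0.1960 1.3892]
step 4: x^-=[0.2637, -0.9159]  P^-=[0.7983 -0.1445; -0.1445 1.7946]  S=[1.4122]  K=[0.5448; 0.1518]  nu=[-0.2405]  x^+=[0.1327, -0.9524]  P^+=[0.3791 -0.2613; -0.2613 1.7620]
step 5: x^-=[0.1039, -1.0222]  P^-=[0.8045 -0.2035; -0.2035 2.2205]  S=[1.4119]  K=[0.5410; 0.1704]  nu=[4.0406]  x^+=[2.2897, -0.3337]  P^+=[0.3913 -0.3337; -0.3337 2.1795]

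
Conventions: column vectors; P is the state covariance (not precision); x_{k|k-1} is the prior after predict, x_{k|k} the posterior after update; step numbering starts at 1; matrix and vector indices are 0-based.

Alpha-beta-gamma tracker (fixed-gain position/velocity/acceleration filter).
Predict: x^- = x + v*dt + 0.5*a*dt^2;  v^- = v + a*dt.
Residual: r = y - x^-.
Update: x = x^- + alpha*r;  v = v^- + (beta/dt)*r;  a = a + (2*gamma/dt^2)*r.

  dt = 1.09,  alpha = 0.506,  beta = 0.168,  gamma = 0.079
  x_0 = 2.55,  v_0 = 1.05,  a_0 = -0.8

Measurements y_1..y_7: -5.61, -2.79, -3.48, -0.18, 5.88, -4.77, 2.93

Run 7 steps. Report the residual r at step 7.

resid = 4.5634

step 1: x_pred=3.2193  r=-8.8293  x^+=-1.2483  v^+=-1.1828  a^+=-1.9742
step 2: x_pred=-3.7104  r=0.9204  x^+=-3.2447  v^+=-3.1928  a^+=-1.8518
step 3: x_pred=-7.8249  r=4.3449  x^+=-5.6264  v^+=-4.5416  a^+=-1.2740
step 4: x_pred=-11.3335  r=11.1535  x^+=-5.6898  v^+=-4.2111  a^+=0.2093
step 5: x_pred=-10.1556  r=16.0356  x^+=-2.0416  v^+=-1.5114  a^+=2.3418
step 6: x_pred=-2.2979  r=-2.4721  x^+=-3.5488  v^+=0.6601  a^+=2.0130
step 7: x_pred=-1.6334  r=4.5634  x^+=0.6757  v^+=3.5577  a^+=2.6199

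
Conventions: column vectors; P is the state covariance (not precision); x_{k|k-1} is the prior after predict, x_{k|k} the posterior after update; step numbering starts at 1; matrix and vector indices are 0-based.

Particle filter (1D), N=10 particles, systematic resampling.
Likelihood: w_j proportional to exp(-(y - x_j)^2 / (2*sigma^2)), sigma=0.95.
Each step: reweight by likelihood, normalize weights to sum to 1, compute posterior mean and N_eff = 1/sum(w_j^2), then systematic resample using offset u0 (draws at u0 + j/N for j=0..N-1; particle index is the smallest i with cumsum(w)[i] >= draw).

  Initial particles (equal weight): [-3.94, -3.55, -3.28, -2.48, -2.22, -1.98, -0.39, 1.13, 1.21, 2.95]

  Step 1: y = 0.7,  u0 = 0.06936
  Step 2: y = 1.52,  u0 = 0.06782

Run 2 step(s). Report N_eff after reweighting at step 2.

step 1: w=[0.0000, 0.0000, 0.0001, 0.0016, 0.0037, 0.0079, 0.2177, 0.3795, 0.3641, 0.0254]  mean=0.8316  Neff=3.0796  idx=[6, 6, 7, 7, 7, 7, 8, 8, 8, 8]
step 2: w=[0.0171, 0.0171, 0.1188, 0.1188, 0.1188, 0.1188, 0.1226, 0.1226, 0.1226, 0.1226]  mean=1.1171  Neff=8.5327  idx=[2, 3, 3, 4, 5, 6, 7, 8, 8, 9]

N_eff = 8.5327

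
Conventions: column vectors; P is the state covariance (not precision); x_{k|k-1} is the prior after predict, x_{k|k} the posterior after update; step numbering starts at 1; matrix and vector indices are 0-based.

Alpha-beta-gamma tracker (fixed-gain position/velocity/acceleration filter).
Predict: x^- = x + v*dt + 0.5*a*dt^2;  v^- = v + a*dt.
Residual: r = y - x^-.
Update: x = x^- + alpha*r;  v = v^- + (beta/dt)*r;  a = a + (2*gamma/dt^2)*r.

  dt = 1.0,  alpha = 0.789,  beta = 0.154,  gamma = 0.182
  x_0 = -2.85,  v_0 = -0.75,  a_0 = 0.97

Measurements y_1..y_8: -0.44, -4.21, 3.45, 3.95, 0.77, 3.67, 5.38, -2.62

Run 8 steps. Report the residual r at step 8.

step 1: x_pred=-3.1150  r=2.6750  x^+=-1.0044  v^+=0.6320  a^+=1.9437
step 2: x_pred=0.5994  r=-4.8094  x^+=-3.1952  v^+=1.8350  a^+=0.1931
step 3: x_pred=-1.2637  r=4.7137  x^+=2.4554  v^+=2.7540  a^+=1.9089
step 4: x_pred=6.1638  r=-2.2138  x^+=4.4171  v^+=4.3219  a^+=1.1030
step 5: x_pred=9.2906  r=-8.5206  x^+=2.5678  v^+=4.1128  a^+=-1.9985
step 6: x_pred=5.6814  r=-2.0114  x^+=4.0944  v^+=1.8046  a^+=-2.7306
step 7: x_pred=4.5337  r=0.8463  x^+=5.2014  v^+=-0.7957  a^+=-2.4225
step 8: x_pred=3.1944  r=-5.8144  x^+=-1.3932  v^+=-4.1137  a^+=-4.5390

resid = -5.8144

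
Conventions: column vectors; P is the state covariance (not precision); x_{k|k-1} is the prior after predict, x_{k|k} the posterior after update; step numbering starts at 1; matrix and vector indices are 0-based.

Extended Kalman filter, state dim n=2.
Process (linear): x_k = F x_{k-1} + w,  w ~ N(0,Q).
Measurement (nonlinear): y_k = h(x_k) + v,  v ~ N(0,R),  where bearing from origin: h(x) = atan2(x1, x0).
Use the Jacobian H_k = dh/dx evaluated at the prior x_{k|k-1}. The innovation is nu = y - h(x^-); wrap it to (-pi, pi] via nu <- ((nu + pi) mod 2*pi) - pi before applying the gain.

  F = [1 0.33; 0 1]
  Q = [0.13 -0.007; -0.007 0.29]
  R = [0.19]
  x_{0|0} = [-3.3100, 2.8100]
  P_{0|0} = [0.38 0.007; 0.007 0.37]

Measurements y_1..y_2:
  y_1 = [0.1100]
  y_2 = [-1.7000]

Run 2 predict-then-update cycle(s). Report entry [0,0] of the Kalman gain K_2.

K[0,0] = -0.7329

step 1: x^-=[-2.3827, 2.8100]  P^-=[0.5549 0.1221; 0.1221 0.6600]  H_jac=[-0.2070 -0.1755]  S=[0.2430]  K=[-0.5610; -0.5808]  nu=[-2.1641]  x^+=[-1.1687, 4.0669]  P^+=[0.4784 0.0429; 0.0429 0.5780]
step 2: x^-=[0.1734, 4.0669]  P^-=[0.6997 0.2267; 0.2267 0.8680]  H_jac=[-0.2454 0.0105]  S=[0.2311]  K=[-0.7329; -0.2015]  nu=[3.0550]  x^+=[-2.0657, 3.4515]  P^+=[0.5756 0.1926; 0.1926 0.8586]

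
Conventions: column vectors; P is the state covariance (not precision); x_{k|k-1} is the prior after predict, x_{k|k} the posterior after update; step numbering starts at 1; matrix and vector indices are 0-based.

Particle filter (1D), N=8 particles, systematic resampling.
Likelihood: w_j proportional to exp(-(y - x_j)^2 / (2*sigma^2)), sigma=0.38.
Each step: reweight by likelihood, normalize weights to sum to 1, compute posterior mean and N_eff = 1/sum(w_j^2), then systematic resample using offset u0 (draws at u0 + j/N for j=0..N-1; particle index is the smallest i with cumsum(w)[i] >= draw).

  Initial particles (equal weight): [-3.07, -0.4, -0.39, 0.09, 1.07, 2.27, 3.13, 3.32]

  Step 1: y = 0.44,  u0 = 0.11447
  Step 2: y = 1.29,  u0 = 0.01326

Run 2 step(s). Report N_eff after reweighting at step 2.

step 1: w=[0.0000, 0.0800, 0.0847, 0.6023, 0.2329, 0.0000, 0.0000, 0.0000]  mean=0.2384  Neff=2.3221  idx=[2, 3, 3, 3, 3, 3, 4, 4]
step 2: w=[0.0000, 0.0040, 0.0040, 0.0040, 0.0040, 0.0040, 0.4901, 0.4901]  mean=1.0506  Neff=2.0814  idx=[4, 6, 6, 6, 7, 7, 7, 7]

N_eff = 2.0814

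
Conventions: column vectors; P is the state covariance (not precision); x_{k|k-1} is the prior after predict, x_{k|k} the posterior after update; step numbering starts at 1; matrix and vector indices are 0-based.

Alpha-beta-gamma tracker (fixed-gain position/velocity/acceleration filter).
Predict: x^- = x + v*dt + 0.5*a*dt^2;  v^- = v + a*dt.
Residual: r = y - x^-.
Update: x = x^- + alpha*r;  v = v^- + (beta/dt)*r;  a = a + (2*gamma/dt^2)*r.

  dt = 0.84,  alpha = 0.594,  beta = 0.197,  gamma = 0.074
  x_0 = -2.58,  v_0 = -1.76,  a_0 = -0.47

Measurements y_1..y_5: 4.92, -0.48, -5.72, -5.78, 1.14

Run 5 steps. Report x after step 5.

step 1: x_pred=-4.2242  r=9.1442  x^+=1.2074  v^+=-0.0103  a^+=1.4480
step 2: x_pred=1.7097  r=-2.1897  x^+=0.4090  v^+=0.6925  a^+=0.9887
step 3: x_pred=1.3396  r=-7.0596  x^+=-2.8538  v^+=-0.1326  a^+=-0.4920
step 4: x_pred=-3.1388  r=-2.6412  x^+=-4.7077  v^+=-1.1653  a^+=-1.0460
step 5: x_pred=-6.0556  r=7.1956  x^+=-1.7814  v^+=-0.3564  a^+=0.4632

x_post = -1.7814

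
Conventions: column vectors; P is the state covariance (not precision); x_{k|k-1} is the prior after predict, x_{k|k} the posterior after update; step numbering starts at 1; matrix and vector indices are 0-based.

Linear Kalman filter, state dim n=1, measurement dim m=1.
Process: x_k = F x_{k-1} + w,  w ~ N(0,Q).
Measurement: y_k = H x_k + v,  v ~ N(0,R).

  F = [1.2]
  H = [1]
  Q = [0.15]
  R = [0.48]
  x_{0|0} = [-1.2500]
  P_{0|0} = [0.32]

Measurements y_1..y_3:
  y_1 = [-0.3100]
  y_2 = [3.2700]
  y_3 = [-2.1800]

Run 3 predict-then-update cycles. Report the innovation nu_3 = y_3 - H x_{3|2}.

step 1: x^-=[-1.5000]  P^-=[0.6108]  S=[1.0908]  K=[0.5600]  nu=[1.1900]  x^+=[-0.8337]  P^+=[0.2688]
step 2: x^-=[-1.0004]  P^-=[0.5370]  S=[1.0170]  K=[0.5280]  nu=[4.2704]  x^+=[1.2546]  P^+=[0.2535]
step 3: x^-=[1.5055]  P^-=[0.5150]  S=[0.9950]  K=[0.5176]  nu=[-3.6855]  x^+=[-0.4021]  P^+=[0.2484]

innov = [-3.6855]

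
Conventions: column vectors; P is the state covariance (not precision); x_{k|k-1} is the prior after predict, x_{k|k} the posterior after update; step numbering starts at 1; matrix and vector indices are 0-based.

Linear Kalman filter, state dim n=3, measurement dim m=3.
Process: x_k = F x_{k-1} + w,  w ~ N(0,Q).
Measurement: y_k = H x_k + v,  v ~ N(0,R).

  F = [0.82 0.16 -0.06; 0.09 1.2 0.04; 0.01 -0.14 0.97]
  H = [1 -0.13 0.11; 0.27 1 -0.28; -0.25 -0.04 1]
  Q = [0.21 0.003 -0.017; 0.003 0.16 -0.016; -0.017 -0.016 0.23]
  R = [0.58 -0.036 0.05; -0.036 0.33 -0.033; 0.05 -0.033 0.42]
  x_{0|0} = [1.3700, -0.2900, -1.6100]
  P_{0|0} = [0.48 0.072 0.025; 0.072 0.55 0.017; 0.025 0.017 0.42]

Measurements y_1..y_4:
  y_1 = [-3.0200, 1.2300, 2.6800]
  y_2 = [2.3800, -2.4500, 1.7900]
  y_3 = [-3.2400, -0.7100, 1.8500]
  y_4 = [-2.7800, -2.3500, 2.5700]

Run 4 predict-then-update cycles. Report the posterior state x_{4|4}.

step 1: x^-=[1.1736, -0.2891, -1.5074]  P^-=[0.5645 0.2145 -0.0353; 0.2145 0.9739 -0.0698; -0.0353 -0.0698 0.6317]  S=[1.1070 0.1759 -0.0431; 0.1759 1.5549 -0.4255; -0.0431 -0.4255 1.1160]  K=[0.4512 0.1682 -0.0842; -0.0362 0.7146 0.1255; 0.0638 -0.0152 0.5731]  nu=[-4.0654, 0.7802, 4.4692]  x^+=[-0.9057, 0.9768, 0.7826]  P^+=[0.2452 -0.0123 0.0424; -0.0123 0.2459 0.0341; 0.0424 0.0341 0.2564]
step 2: x^-=[-0.6333, 1.1219, 0.6133]  P^-=[0.3740 0.0544 0.0053; 0.0544 0.5174 -0.0039; 0.0053 -0.0039 0.4676]  S=[0.9556 0.0339 0.0159; 0.0339 0.9420 -0.2262; 0.0159 -0.2262 0.9106]  K=[0.3812 0.1321 -0.0731; -0.0367 0.5927 0.1059; 0.0523 -0.0220 0.5059]  nu=[3.0917, -3.2292, 1.0632]  x^+=[0.0409, -0.7929, 1.3839]  P^+=[0.2070 -0.0138 0.0352; -0.0138 0.2049 0.0279; 0.0352 0.0279 0.2257]
step 3: x^-=[-0.1764, -0.8924, 1.4538]  P^-=[0.3476 0.0425 0.0011; 0.0425 0.4571 -0.0061; 0.0011 -0.0061 0.4396]  S=[0.9300 0.0247 0.0154; 0.0247 0.8731 -0.2147; 0.0154 -0.2147 0.8828]  K=[0.3658 0.1271 -0.0746; -0.0355 0.5638 0.0981; 0.0466 -0.0284 0.4902]  nu=[-3.3395, 0.6371, 0.3164]  x^+=[-1.3407, -0.3835, 1.4350]  P^+=[0.1986 -0.0135 0.0319; -0.0135 0.1948 0.0252; 0.0319 0.0252 0.2181]
step 4: x^-=[-1.2468, -0.5235, 1.4322]  P^-=[0.3422 0.0403 -0.0014; 0.0403 0.4422 -0.0080; -0.0014 -0.0080 0.4329]  S=[0.9243 0.0236 0.0137; 0.0236 0.8576 -0.2141; 0.0137 -0.2141 0.8771]  K=[0.3622 0.1263 -0.0759; -0.0352 0.5557 0.0954; 0.0447 -0.0311 0.4860]  nu=[-1.7588, -1.0889, 0.8051]  x^+=[-2.0825, -0.9899, 1.7788]  P^+=[0.1966 -0.0134 0.0307; -0.0134 0.1919 0.0243; 0.0307 0.0243 0.2160]

x_post = [-2.0825, -0.9899, 1.7788]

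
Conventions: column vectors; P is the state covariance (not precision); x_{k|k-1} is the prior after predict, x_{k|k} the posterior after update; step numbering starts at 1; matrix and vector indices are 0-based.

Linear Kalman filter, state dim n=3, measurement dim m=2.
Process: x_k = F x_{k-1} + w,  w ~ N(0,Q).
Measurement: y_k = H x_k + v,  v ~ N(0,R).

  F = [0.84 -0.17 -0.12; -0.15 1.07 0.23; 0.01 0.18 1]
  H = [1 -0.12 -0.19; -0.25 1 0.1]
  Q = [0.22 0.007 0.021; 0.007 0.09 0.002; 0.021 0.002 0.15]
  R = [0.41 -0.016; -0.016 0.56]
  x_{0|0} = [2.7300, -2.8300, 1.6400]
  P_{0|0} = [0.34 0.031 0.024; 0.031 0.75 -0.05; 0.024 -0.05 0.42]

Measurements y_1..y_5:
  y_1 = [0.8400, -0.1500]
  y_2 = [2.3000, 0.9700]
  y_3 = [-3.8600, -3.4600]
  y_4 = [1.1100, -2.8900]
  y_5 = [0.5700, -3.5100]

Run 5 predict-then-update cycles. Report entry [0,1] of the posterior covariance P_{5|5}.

P_post[0,1] = 0.0243

step 1: x^-=[2.5775, -3.0604, 1.1579]  P^-=[0.4719 -0.1418 -0.0151; -0.1418 0.9423 0.1829; -0.0151 0.1829 0.5769]  S=[0.9644 -0.4432; -0.4432 1.6458]  K=[0.4987 -0.0244; -0.0253 0.5984; -0.0957 0.1227]  nu=[-1.8847, 3.4390]  x^+=[1.5535, -0.9549, 1.7604]  P^+=[0.2203 0.0270 0.0640; 0.0270 0.3390 0.0330; 0.0640 0.0330 0.5329]
step 2: x^-=[1.2561, -0.8499, 1.6040]  P^-=[0.3736 -0.0642 -0.0001; -0.0642 0.5144 0.2163; -0.0001 0.2163 0.7071]  S=[0.8418 -0.2944; -0.2944 1.1801]  K=[0.4451 -0.0225; -0.0381 0.4583; -0.1156 0.2144]  nu=[1.2467, 1.9735]  x^+=[1.7666, 0.0070, 1.8830]  P^+=[0.2003 0.0226 0.0778; 0.0226 0.2550 0.0786; 0.0778 0.0786 0.6271]
step 3: x^-=[1.2568, 0.1756, 1.9019]  P^-=[0.3588 -0.0578 -0.0068; -0.0578 0.4457 0.2706; -0.0068 0.2706 0.8153]  S=[0.8335 -0.2899; -0.2899 1.1197]  K=[0.4334 -0.0202; -0.0482 0.4227; -0.1353 0.2810]  nu=[-4.7343, -3.5116]  x^+=[-0.7243, -1.0805, 1.5557]  P^+=[0.1968 0.0225 0.0845; 0.0225 0.2319 0.1117; 0.0845 0.1117 0.6896]
step 4: x^-=[-0.6114, -0.6897, 1.3539]  P^-=[0.3566 -0.0591 -0.0144; -0.0591 0.4384 0.3163; -0.0144 0.3163 0.8891]  S=[0.8390 -0.3015; -0.3015 1.1230]  K=[0.4303 -0.0177; -0.0549 0.4169; -0.1471 0.3245]  nu=[1.8959, -2.4885]  x^+=[0.2485, -1.8313, 0.2675]  P^+=[0.1963 0.0234 0.0881; 0.0234 0.2268 0.1337; 0.0881 0.1337 0.7239]
step 5: x^-=[0.4880, -1.9352, -0.0596]  P^-=[0.3565 -0.0611 -0.0194; -0.0611 0.4446 0.3471; -0.0194 0.3471 0.9313]  S=[0.8443 -0.3121; -0.3121 1.1371]  K=[0.4293 -0.0160; -0.0589 0.4188; -0.1527 0.3495]  nu=[-0.1615, -1.4468]  x^+=[0.4418, -2.5316, -0.5406]  P^+=[0.1963 0.0243 0.0899; 0.0243 0.2269 0.1467; 0.0899 0.1467 0.7394]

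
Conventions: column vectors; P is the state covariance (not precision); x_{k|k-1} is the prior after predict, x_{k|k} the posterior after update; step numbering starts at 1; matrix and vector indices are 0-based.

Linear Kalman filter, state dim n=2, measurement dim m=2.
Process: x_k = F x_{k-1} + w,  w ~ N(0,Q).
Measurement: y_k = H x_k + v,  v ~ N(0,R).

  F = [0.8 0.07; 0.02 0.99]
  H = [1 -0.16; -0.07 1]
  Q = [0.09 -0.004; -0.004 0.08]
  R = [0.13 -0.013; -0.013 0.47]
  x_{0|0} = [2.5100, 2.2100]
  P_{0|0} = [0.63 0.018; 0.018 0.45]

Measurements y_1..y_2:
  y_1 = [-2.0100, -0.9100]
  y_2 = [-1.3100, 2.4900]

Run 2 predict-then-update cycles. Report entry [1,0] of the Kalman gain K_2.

step 1: x^-=[2.1627, 2.2381]  P^-=[0.4974 0.0515; 0.0515 0.5220]  S=[0.6243 -0.0792; -0.0792 0.9872]  K=[0.7938 0.0806; 0.0156 0.5264]  nu=[-3.8146, -2.9967]  x^+=[-1.1070, 0.6014]  P^+=[0.1078 0.0351; 0.0351 0.2496]
step 2: x^-=[-0.8435, 0.5732]  P^-=[0.1641 0.0429; 0.0429 0.3261]  S=[0.2888 -0.0333; -0.0333 0.7909]  K=[0.5519 0.0629; 0.0150 0.4092]  nu=[-0.3748, 1.8577]  x^+=[-0.9334, 1.3277]  P^+=[0.0754 0.0277; 0.0277 0.1940]

K[1,0] = 0.0150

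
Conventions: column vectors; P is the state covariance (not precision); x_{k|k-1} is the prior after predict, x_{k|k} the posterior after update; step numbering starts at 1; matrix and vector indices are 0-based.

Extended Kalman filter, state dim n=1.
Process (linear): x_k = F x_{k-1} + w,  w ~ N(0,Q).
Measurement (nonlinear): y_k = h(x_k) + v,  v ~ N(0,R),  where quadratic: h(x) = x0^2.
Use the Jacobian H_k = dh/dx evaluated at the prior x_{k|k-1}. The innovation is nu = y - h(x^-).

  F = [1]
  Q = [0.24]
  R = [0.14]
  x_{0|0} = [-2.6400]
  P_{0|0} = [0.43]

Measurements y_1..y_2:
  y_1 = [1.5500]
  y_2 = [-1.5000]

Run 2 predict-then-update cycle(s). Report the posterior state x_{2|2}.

x_post = [-0.4136]

step 1: x^-=[-2.6400]  P^-=[0.6700]  H_jac=[-5.2800]  S=[18.8185]  K=[-0.1880]  nu=[-5.4196]  x^+=[-1.6212]  P^+=[0.0050]
step 2: x^-=[-1.6212]  P^-=[0.2450]  H_jac=[-3.2424]  S=[2.7155]  K=[-0.2925]  nu=[-4.1283]  x^+=[-0.4136]  P^+=[0.0126]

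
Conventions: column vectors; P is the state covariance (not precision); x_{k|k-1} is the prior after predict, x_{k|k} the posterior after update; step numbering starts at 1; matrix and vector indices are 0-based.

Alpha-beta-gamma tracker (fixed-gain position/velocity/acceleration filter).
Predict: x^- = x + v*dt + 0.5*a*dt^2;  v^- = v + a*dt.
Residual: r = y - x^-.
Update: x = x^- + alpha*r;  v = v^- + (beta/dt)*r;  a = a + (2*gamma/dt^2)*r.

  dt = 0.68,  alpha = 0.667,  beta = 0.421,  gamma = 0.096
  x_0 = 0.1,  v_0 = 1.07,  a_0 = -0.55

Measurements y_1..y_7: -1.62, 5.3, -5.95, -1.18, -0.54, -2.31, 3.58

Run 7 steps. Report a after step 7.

a_post = 3.1743

step 1: x_pred=0.7004  r=-2.3204  x^+=-0.8473  v^+=-0.7406  a^+=-1.5135
step 2: x_pred=-1.7008  r=7.0008  x^+=2.9687  v^+=2.5645  a^+=1.3934
step 3: x_pred=5.0348  r=-10.9848  x^+=-2.2921  v^+=-3.2888  a^+=-3.1677
step 4: x_pred=-5.2608  r=4.0808  x^+=-2.5389  v^+=-2.9163  a^+=-1.4733
step 5: x_pred=-4.8626  r=4.3226  x^+=-1.9794  v^+=-1.2419  a^+=0.3216
step 6: x_pred=-2.7496  r=0.4396  x^+=-2.4564  v^+=-0.7511  a^+=0.5041
step 7: x_pred=-2.8506  r=6.4306  x^+=1.4386  v^+=3.5730  a^+=3.1743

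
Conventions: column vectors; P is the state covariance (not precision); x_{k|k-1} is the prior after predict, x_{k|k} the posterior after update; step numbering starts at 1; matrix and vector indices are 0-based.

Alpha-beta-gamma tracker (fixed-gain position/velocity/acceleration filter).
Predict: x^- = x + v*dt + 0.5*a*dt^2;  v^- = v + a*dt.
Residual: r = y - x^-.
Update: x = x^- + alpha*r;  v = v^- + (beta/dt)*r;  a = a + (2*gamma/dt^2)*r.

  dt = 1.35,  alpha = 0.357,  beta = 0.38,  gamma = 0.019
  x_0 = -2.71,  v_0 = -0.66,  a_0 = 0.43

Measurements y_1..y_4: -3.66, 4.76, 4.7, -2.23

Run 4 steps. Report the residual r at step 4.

resid = -11.8243

step 1: x_pred=-3.2092  r=-0.4508  x^+=-3.3701  v^+=-0.2064  a^+=0.4206
step 2: x_pred=-3.2655  r=8.0255  x^+=-0.4004  v^+=2.6204  a^+=0.5879
step 3: x_pred=3.6730  r=1.0270  x^+=4.0396  v^+=3.7032  a^+=0.6093
step 4: x_pred=9.5943  r=-11.8243  x^+=5.3730  v^+=1.1976  a^+=0.3628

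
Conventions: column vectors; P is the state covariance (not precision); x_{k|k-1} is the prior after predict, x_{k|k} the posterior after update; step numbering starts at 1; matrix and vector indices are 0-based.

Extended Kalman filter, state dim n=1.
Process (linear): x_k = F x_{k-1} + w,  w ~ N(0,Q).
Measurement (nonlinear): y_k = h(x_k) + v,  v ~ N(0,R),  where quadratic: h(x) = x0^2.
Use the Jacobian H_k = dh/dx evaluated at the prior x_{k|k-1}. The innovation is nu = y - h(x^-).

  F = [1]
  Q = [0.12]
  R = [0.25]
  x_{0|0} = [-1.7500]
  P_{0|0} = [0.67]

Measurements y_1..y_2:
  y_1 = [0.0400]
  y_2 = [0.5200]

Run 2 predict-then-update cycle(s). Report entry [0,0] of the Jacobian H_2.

H_jac[0,0] = -1.8164

step 1: x^-=[-1.7500]  P^-=[0.7900]  H_jac=[-3.5000]  S=[9.9275]  K=[-0.2785]  nu=[-3.0225]  x^+=[-0.9082]  P^+=[0.0199]
step 2: x^-=[-0.9082]  P^-=[0.1399]  H_jac=[-1.8164]  S=[0.7115]  K=[-0.3571]  nu=[-0.3048]  x^+=[-0.7993]  P^+=[0.0492]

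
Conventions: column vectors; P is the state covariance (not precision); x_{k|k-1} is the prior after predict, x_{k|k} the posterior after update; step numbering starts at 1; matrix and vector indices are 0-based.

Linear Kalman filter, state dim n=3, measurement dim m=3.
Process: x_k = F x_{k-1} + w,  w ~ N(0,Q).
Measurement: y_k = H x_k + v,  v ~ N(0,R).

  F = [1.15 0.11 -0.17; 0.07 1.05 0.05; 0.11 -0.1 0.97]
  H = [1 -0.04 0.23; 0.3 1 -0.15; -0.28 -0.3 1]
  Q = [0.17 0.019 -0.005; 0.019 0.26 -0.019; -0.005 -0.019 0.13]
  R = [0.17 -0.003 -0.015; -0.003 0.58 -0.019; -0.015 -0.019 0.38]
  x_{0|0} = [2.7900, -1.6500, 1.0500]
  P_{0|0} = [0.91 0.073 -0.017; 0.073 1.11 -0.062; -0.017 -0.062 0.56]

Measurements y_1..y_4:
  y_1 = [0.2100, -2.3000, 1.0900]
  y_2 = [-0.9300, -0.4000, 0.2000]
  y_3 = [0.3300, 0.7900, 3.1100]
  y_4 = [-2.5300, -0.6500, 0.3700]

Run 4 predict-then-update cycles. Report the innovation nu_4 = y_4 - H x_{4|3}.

innov = [-2.1815, -0.0937, -1.3017]

step 1: x^-=[2.8485, -1.4847, 1.4904]  P^-=[1.4305 0.3144 -0.0283; 0.3144 1.4937 -0.1575; -0.0283 -0.1575 0.6858]  S=[1.6039 0.6184 -0.3399; 0.6184 2.4563 -0.9808; -0.3399 -0.9808 1.4756]  K=[0.8359 0.0399 -0.1354; -0.1331 0.6666 -0.0577; 0.1790 0.0850 0.5999]  nu=[-3.0407, -1.4463, -0.0482]  x^+=[0.2556, -2.0413, 0.7942]  P^+=[0.1500 -0.0264 -0.0307; -0.0264 0.4084 0.0825; -0.0307 0.0825 0.2398]
step 2: x^-=[-0.0656, -2.0857, 1.0026]  P^-=[0.3825 0.0284 -0.0508; 0.0284 0.7162 0.0294; -0.0508 0.0294 0.3396]  S=[0.5454 0.1105 -0.0943; 0.1105 1.3511 -0.3141; -0.0943 -0.3141 0.8296]  K=[0.6515 0.0317 -0.1145; -0.1032 0.5314 -0.0437; 0.1126 0.0693 0.4549]  nu=[-1.1785, 1.8558, -1.4467]  x^+=[-0.6089, -0.9147, 0.3406]  P^+=[0.1178 -0.0208 -0.0271; -0.0208 0.3256 0.0667; -0.0271 0.0667 0.1823]
step 3: x^-=[-0.8588, -0.9860, 0.3548]  P^-=[0.3379 0.0265 -0.0431; 0.0265 0.6238 0.0199; -0.0431 0.0199 0.2879]  S=[0.5018 0.0978 -0.0861; 0.0978 1.2545 -0.2814; -0.0861 -0.2814 0.7672]  K=[0.6264 0.0342 -0.1071; -0.0942 0.4959 -0.0563; 0.1048 0.0562 0.4156]  nu=[1.0677, 2.0869, 2.2189]  x^+=[-0.3561, -0.1765, 1.5062]  P^+=[0.1129 -0.0175 -0.0244; -0.0175 0.3027 0.0565; -0.0244 0.0565 0.1654]
step 4: x^-=[-0.6850, -0.1349, 1.4394]  P^-=[0.3307 0.0294 -0.0393; 0.0294 0.5979 0.0117; -0.0393 0.0117 0.2743]  S=[0.4956 0.0979 -0.0839; 0.0979 1.2315 -0.2794; -0.0839 -0.2794 0.7539]  K=[0.6220 0.0362 -0.1040; -0.0898 0.4839 -0.0640; 0.1056 0.0498 0.4039]  nu=[-2.1815, -0.0937, -1.3017]  x^+=[-1.9099, 0.0990, 0.6786]  P^+=[0.1118 -0.0159 -0.0230; -0.0159 0.2947 0.0518; -0.0230 0.0518 0.1600]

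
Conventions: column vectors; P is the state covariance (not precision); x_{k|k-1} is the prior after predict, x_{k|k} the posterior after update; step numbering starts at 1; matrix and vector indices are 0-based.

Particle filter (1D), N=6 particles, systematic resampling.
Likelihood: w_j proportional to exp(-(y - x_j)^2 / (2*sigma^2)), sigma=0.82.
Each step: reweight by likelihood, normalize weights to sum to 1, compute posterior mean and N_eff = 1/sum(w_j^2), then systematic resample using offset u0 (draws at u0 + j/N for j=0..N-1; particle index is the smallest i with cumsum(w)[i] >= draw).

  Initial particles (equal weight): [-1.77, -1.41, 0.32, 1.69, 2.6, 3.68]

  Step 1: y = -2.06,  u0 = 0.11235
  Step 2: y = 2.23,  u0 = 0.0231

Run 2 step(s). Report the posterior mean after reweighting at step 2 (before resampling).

post_mean = -1.4512

step 1: w=[0.5576, 0.4336, 0.0088, 0.0000, 0.0000, 0.0000]  mean=-1.5955  Neff=2.0040  idx=[0, 0, 0, 1, 1, 1]
step 2: w=[0.0382, 0.0382, 0.0382, 0.2952, 0.2952, 0.2952]  mean=-1.4512  Neff=3.7633  idx=[0, 3, 3, 4, 4, 5]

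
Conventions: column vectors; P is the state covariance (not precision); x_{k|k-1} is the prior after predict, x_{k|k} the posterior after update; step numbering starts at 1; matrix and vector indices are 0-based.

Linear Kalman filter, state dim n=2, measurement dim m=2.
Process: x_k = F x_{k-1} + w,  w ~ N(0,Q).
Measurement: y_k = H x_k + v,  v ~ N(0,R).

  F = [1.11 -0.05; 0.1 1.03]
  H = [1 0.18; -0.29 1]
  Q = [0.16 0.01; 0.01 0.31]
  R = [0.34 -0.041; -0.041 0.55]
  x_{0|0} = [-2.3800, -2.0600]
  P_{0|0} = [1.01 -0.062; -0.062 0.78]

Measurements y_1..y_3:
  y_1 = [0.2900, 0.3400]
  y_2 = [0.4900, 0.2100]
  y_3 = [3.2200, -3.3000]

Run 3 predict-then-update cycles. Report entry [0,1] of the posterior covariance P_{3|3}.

step 1: x^-=[-2.5388, -2.3598]  P^-=[1.4133 0.0114; 0.0114 1.1348]  S=[1.7941 -0.2358; -0.2358 1.7971]  K=[0.7730 -0.1203; 0.2065 0.6567]  nu=[3.2536, 1.9635]  x^+=[-0.2599, -0.3984]  P^+=[0.2712 -0.0192; -0.0192 0.3472]
step 2: x^-=[-0.2685, -0.4363]  P^-=[0.4972 0.0004; 0.0004 0.6771]  S=[0.8592 -0.0630; -0.0630 1.2687]  K=[0.5725 -0.0849; 0.1820 0.5426]  nu=[0.8371, 0.5684]  x^+=[0.1624, 0.0245]  P^+=[0.2003 -0.0121; -0.0121 0.2875]
step 3: x^-=[0.1790, 0.0415]  P^-=[0.4089 0.0036; 0.0036 0.6145]  S=[0.7701 -0.0455; -0.0455 1.1968]  K=[0.5273 -0.0760; 0.1791 0.5194]  nu=[3.0335, -3.2896]  x^+=[2.0285, -1.1239]  P^+=[0.1842 -0.0100; -0.0100 0.2754]

P_post[0,1] = -0.0100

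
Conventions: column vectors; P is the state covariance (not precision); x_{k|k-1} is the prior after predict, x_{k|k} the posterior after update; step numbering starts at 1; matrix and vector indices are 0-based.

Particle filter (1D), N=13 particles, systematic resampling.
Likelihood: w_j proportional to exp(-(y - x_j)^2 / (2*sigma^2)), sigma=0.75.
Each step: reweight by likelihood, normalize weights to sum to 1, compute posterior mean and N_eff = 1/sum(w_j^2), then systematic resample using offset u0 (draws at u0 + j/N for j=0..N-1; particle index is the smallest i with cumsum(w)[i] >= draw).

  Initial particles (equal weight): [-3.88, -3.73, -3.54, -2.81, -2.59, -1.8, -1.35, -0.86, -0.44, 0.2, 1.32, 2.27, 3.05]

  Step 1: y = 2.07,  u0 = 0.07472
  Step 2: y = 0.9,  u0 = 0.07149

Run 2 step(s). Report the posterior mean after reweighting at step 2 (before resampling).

post_mean = 1.5722

step 1: w=[0.0000, 0.0000, 0.0000, 0.0000, 0.0000, 0.0000, 0.0000, 0.0002, 0.0018, 0.0218, 0.2964, 0.4716, 0.2081]  mean=2.0999  Neff=2.8244  idx=[10, 10, 10, 10, 11, 11, 11, 11, 11, 11, 12, 12, 12]
step 2: w=[0.1858, 0.1858, 0.1858, 0.1858, 0.0410, 0.0410, 0.0410, 0.0410, 0.0410, 0.0410, 0.0036, 0.0036, 0.0036]  mean=1.5722  Neff=6.7448  idx=[0, 0, 1, 1, 2, 2, 2, 3, 3, 4, 6, 8, 11]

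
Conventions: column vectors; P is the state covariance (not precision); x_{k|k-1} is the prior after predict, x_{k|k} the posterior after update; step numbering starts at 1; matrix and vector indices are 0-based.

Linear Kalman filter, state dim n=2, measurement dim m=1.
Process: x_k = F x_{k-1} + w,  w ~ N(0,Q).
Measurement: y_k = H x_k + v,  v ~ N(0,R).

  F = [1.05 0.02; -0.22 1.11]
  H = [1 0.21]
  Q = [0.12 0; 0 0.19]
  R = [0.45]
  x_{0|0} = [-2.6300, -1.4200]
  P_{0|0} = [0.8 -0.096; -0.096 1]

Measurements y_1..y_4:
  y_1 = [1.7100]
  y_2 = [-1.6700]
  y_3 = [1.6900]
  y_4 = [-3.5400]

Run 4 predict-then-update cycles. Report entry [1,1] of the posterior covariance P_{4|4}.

step 1: x^-=[-2.7899, -0.9976]  P^-=[0.9984 -0.2741; -0.2741 1.5077]  S=[1.3998]  K=[0.6721; 0.0304]  nu=[4.7094]  x^+=[0.3754, -0.8544]  P^+=[0.3660 -0.3027; -0.3027 1.5064]
step 2: x^-=[0.3771, -1.0310]  P^-=[0.5114 -0.4025; -0.4025 2.2116]  S=[0.8899]  K=[0.4797; 0.0696]  nu=[-1.8306]  x^+=[-0.5011, -1.1583]  P^+=[0.3066 -0.4322; -0.4322 2.2073]
step 3: x^-=[-0.5493, -1.1755]  P^-=[0.4408 -0.5237; -0.5237 3.1355]  S=[0.8091]  K=[0.4089; 0.1666]  nu=[2.4861]  x^+=[0.4672, -0.7614]  P^+=[0.3055 -0.5788; -0.5788 3.1131]
step 4: x^-=[0.4754, -0.9480]  P^-=[0.4338 -0.6735; -0.6735 4.3231]  S=[0.7916]  K=[0.3693; 0.2961]  nu=[-3.8163]  x^+=[-0.9341, -2.0778]  P^+=[0.3258 -0.7601; -0.7601 4.2537]

P_post[1,1] = 4.2537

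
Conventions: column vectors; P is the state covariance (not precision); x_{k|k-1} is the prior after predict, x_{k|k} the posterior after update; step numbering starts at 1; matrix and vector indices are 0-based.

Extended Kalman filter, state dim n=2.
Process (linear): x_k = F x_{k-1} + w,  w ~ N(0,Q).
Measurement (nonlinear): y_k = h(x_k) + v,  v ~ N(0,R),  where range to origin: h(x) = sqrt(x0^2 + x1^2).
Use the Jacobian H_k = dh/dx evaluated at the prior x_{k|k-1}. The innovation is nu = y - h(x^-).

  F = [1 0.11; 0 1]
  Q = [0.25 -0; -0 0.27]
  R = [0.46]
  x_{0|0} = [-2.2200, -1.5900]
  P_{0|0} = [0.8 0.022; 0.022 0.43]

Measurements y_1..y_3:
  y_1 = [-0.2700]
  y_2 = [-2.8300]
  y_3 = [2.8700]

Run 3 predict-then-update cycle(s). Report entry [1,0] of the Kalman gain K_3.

step 1: x^-=[-2.3949, -1.5900]  P^-=[1.0600 0.0693; 0.0693 0.7000]  H_jac=[-0.8331 -0.5531]  S=[1.4738]  K=[-0.6252; -0.3019]  nu=[-3.1447]  x^+=[-0.4287, -0.6407]  P^+=[0.4839 -0.2089; -0.2089 0.5657]
step 2: x^-=[-0.4992, -0.6407]  P^-=[0.6948 -0.1467; -0.1467 0.8357]  H_jac=[-0.6146 -0.7888]  S=[1.1003]  K=[-0.2830; -0.5172]  nu=[-3.6422]  x^+=[0.5315, 1.2431]  P^+=[0.6067 -0.3077; -0.3077 0.5414]
step 3: x^-=[0.6682, 1.2431]  P^-=[0.7955 -0.2481; -0.2481 0.8114]  H_jac=[0.4735 0.8808]  S=[1.0608]  K=[0.1490; 0.5629]  nu=[1.4587]  x^+=[0.8856, 2.0642]  P^+=[0.7720 -0.3371; -0.3371 0.4752]

K[1,0] = 0.5629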